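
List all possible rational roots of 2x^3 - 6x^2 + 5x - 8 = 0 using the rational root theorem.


Rational root theorem: possible roots are ±p/q where:
  p divides the constant term (-8): p ∈ {1, 2, 4, 8}
  q divides the leading coefficient (2): q ∈ {1, 2}

All possible rational roots: -8, -4, -2, -1, -1/2, 1/2, 1, 2, 4, 8

-8, -4, -2, -1, -1/2, 1/2, 1, 2, 4, 8


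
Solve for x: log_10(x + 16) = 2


Convert to exponential form: x + 16 = 10^2 = 100
x = 100 - 16 = 84
Check: log_10(84 + 16) = log_10(100) = log_10(100) = 2 ✓

x = 84


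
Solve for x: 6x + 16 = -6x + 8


Starting with: 6x + 16 = -6x + 8
Move all x terms to left: (6 + 6)x = 8 - 16
Simplify: 12x = -8
Divide both sides by 12: x = -2/3

x = -2/3


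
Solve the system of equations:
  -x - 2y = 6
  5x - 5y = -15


Using Cramer's rule:
Determinant D = (-1)(-5) - (5)(-2) = 5 + 10 = 15
Dx = (6)(-5) - (-15)(-2) = -30 - 30 = -60
Dy = (-1)(-15) - (5)(6) = 15 - 30 = -15
x = Dx/D = -60/15 = -4
y = Dy/D = -15/15 = -1

x = -4, y = -1


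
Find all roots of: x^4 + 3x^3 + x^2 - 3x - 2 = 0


Let p(x) = x^4 + 3x^3 + x^2 - 3x - 2. By the rational root theorem (leading coefficient 1), any rational root is an integer divisor of 2: try ±1, ±2, ... in turn.
Test x = 1: value = 0 ✓, so (x - 1) is a factor.
Synthetic division by (x - 1): bring down 1; 1(1) + 3 = 4; 4(1) + 1 = 5; 5(1) - 3 = 2; 2(1) - 2 = 0 → quotient x^3 + 4x^2 + 5x + 2, remainder 0.
Continue with the quotient x^3 + 4x^2 + 5x + 2 (candidates must divide 2; re-test x = 1 first in case it repeats).
Test x = 1: value = 12 ≠ 0.
Test x = -1: value = 0 ✓, so (x + 1) is a factor.
Synthetic division by (x + 1): bring down 1; 1(-1) + 4 = 3; 3(-1) + 5 = 2; 2(-1) + 2 = 0 → quotient x^2 + 3x + 2, remainder 0.
Solve the quadratic x^2 + 3x + 2 = 0: discriminant = 3^2 - 4(1)(2) = 9 - 8 = 1.
sqrt(1) = 1, so x = (-3 ± 1)/2: x = -1 or x = -2.
Collecting all roots found:

x = -2, x = -1 (multiplicity 2), x = 1


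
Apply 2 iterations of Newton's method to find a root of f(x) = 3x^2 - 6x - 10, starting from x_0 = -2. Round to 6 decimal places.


Newton's method: x_(n+1) = x_n - f(x_n)/f'(x_n)
f(x) = 3x^2 - 6x - 10
f'(x) = 6x - 6

Iteration 1:
  f(-2.000000) = 14.000000
  f'(-2.000000) = -18.000000
  x_1 = -2.000000 - (14.000000)/(-18.000000) = -1.222222

Iteration 2:
  f(-1.222222) = 1.814815
  f'(-1.222222) = -13.333333
  x_2 = -1.222222 - (1.814815)/(-13.333333) = -1.086111

x_2 = -1.086111


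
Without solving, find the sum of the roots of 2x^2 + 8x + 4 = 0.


By Vieta's formulas for ax^2 + bx + c = 0:
  Sum of roots = -b/a
  Product of roots = c/a

Here a = 2, b = 8, c = 4
Sum = -(8)/2 = -4
Product = 4/2 = 2

Sum = -4


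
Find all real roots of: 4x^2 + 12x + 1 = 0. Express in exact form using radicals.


Using the quadratic formula: x = (-b ± sqrt(b^2 - 4ac)) / (2a)
Here a = 4, b = 12, c = 1
Discriminant = b^2 - 4ac = 12^2 - 4(4)(1) = 144 - 16 = 128
Since discriminant = 128 > 0, there are two real roots.
x = (-12 ± 8*sqrt(2)) / 8
Simplifying: x = (-3 ± 2*sqrt(2)) / 2
Numerically: x ≈ -0.0858 or x ≈ -2.9142

x = (-3 + 2*sqrt(2)) / 2 or x = (-3 - 2*sqrt(2)) / 2


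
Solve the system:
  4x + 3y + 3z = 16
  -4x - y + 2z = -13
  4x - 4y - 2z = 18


Using Cramer's rule. Expand each determinant along the first row.
D  = 4*[(-1)*(-2) - 2*(-4)] - 3*[(-4)*(-2) - 2*4] + 3*[(-4)*(-4) - (-1)*4]
  = 4*(10) - 3*(0) + 3*(20) = 100
Dx = 16*[(-1)*(-2) - 2*(-4)] - 3*[(-13)*(-2) - 2*18] + 3*[(-13)*(-4) - (-1)*18]
  = 16*(10) - 3*(-10) + 3*(70) = 400
Dy = 4*[(-13)*(-2) - 2*18] - 16*[(-4)*(-2) - 2*4] + 3*[(-4)*18 - (-13)*4]
  = 4*(-10) - 16*(0) + 3*(-20) = -100
Dz = 4*[(-1)*18 - (-13)*(-4)] - 3*[(-4)*18 - (-13)*4] + 16*[(-4)*(-4) - (-1)*4]
  = 4*(-70) - 3*(-20) + 16*(20) = 100
x = Dx/D = 400/100 = 4, y = Dy/D = -100/100 = -1, z = Dz/D = 100/100 = 1
Check eq1: (4)(4) + (3)(-1) + (3)(1) = 16 = 16 ✓
Check eq2: (-4)(4) + (-1)(-1) + (2)(1) = -13 = -13 ✓
Check eq3: (4)(4) + (-4)(-1) + (-2)(1) = 18 = 18 ✓

x = 4, y = -1, z = 1


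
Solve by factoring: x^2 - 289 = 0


We need two numbers that multiply to -289 and add to 0.
Those numbers are 17 and -17 (since 17 * (-17) = -289 and 17 + (-17) = 0).
So x^2 - 289 = (x + 17)(x - 17) = 0
Setting each factor to zero: x = -17 or x = 17

x = -17, x = 17


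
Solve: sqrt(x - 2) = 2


Square both sides: x - 2 = 2^2 = 4
x = 4 + 2 = 6
x = 6
Check: sqrt(1*6 - 2) = sqrt(4) = 2 ✓

x = 6


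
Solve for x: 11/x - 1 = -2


Subtract -1 from both sides: 11/x = -1
Multiply both sides by x: 11 = -1 * x
Divide by -1: x = -11

x = -11


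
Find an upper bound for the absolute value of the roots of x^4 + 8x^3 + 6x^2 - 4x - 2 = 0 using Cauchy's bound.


Cauchy's bound: all roots r satisfy |r| <= 1 + max(|a_i/a_n|) for i = 0,...,n-1
where a_n is the leading coefficient.

Coefficients: [1, 8, 6, -4, -2]
Leading coefficient a_n = 1
Ratios |a_i/a_n|: 8, 6, 4, 2
Maximum ratio: 8
Cauchy's bound: |r| <= 1 + 8 = 9

Upper bound = 9


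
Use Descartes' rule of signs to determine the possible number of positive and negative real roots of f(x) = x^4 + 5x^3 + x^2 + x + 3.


Descartes' rule of signs:

For positive roots, count sign changes in f(x) = x^4 + 5x^3 + x^2 + x + 3:
Signs of coefficients: +, +, +, +, +
Number of sign changes: 0
Possible positive real roots: 0

For negative roots, examine f(-x) = x^4 - 5x^3 + x^2 - x + 3:
Signs of coefficients: +, -, +, -, +
Number of sign changes: 4
Possible negative real roots: 4, 2, 0

Positive roots: 0; Negative roots: 4 or 2 or 0


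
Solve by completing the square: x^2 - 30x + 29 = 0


Start: x^2 - 30x + 29 = 0
Move constant: x^2 - 30x = -29
Half of -30 is -15, squared is 225
Add 225 to both sides: x^2 - 30x + 225 = 196
(x - 15)^2 = 196
x - 15 = ±14
x = 15 + 14 = 29 or x = 15 - 14 = 1

x = 1, x = 29


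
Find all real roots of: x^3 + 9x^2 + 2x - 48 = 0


Let p(x) = x^3 + 9x^2 + 2x - 48. By the rational root theorem (leading coefficient 1), any rational root is an integer divisor of 48: try ±1, ±2, ... in turn.
Test x = 1: value = -36 ≠ 0.
Test x = -1: value = -42 ≠ 0.
Test x = 2: value = 0 ✓, so (x - 2) is a factor.
Synthetic division by (x - 2): bring down 1; 1(2) + 9 = 11; 11(2) + 2 = 24; 24(2) - 48 = 0 → quotient x^2 + 11x + 24, remainder 0.
Solve the quadratic x^2 + 11x + 24 = 0: discriminant = 11^2 - 4(1)(24) = 121 - 96 = 25.
sqrt(25) = 5, so x = (-11 ± 5)/2: x = -3 or x = -8.

x = -8, x = -3, x = 2


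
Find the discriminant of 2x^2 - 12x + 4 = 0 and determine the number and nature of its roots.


For ax^2 + bx + c = 0, discriminant D = b^2 - 4ac
Here a = 2, b = -12, c = 4
D = (-12)^2 - 4(2)(4) = 144 - 32 = 112

D = 112 > 0 but not a perfect square
The equation has 2 distinct real irrational roots.

Discriminant = 112, 2 distinct real irrational roots


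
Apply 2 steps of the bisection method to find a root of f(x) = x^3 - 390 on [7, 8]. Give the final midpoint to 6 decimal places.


f(x) = x^3 - 390
f(7) = -47 < 0
f(8) = 122 > 0

Step 1: midpoint = (7.000000 + 8.000000)/2 = 7.500000
  f(7.500000) = 31.875000
  f(mid) > 0, so root is in [7.000000, 7.500000]

Step 2: midpoint = (7.000000 + 7.500000)/2 = 7.250000
  f(7.250000) = -8.921875
  f(mid) < 0, so root is in [7.250000, 7.500000]

midpoint = 7.250000


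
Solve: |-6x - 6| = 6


An absolute value equation |expr| = 6 gives two cases:
Case 1: -6x - 6 = 6
  -6x = 12, so x = -2
Case 2: -6x - 6 = -6
  -6x = 0, so x = 0

x = -2, x = 0


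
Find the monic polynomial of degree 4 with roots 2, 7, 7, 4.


A monic polynomial with roots 2, 7, 7, 4 is:
p(x) = (x - 2)(x - 7)(x - 7)(x - 4)
After multiplying by (x - 2): x - 2
After multiplying by (x - 7): x^2 - 9x + 14
After multiplying by (x - 7): x^3 - 16x^2 + 77x - 98
After multiplying by (x - 4): x^4 - 20x^3 + 141x^2 - 406x + 392

x^4 - 20x^3 + 141x^2 - 406x + 392


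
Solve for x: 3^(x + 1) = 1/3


Express both sides with the same base.
1/3 = 3^(-1)
Since the bases match, equate exponents: x + 1 = -1
So x = -1 - (1) = -2

x = -2


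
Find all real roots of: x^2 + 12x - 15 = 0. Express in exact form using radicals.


Using the quadratic formula: x = (-b ± sqrt(b^2 - 4ac)) / (2a)
Here a = 1, b = 12, c = -15
Discriminant = b^2 - 4ac = 12^2 - 4(1)(-15) = 144 + 60 = 204
Since discriminant = 204 > 0, there are two real roots.
x = (-12 ± 2*sqrt(51)) / 2
Simplifying: x = -6 ± sqrt(51)
Numerically: x ≈ 1.1414 or x ≈ -13.1414

x = -6 + sqrt(51) or x = -6 - sqrt(51)


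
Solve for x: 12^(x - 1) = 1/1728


Express both sides with the same base.
1/1728 = 12^(-3)
Since the bases match, equate exponents: x - 1 = -3
So x = -3 - (-1) = -2

x = -2


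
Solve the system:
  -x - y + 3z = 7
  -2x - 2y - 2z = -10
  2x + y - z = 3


Using Cramer's rule. Expand each determinant along the first row.
D  = (-1)*[(-2)*(-1) - (-2)*1] - (-1)*[(-2)*(-1) - (-2)*2] + 3*[(-2)*1 - (-2)*2]
  = (-1)*(4) - (-1)*(6) + 3*(2) = 8
Dx = 7*[(-2)*(-1) - (-2)*1] - (-1)*[(-10)*(-1) - (-2)*3] + 3*[(-10)*1 - (-2)*3]
  = 7*(4) - (-1)*(16) + 3*(-4) = 32
Dy = (-1)*[(-10)*(-1) - (-2)*3] - 7*[(-2)*(-1) - (-2)*2] + 3*[(-2)*3 - (-10)*2]
  = (-1)*(16) - 7*(6) + 3*(14) = -16
Dz = (-1)*[(-2)*3 - (-10)*1] - (-1)*[(-2)*3 - (-10)*2] + 7*[(-2)*1 - (-2)*2]
  = (-1)*(4) - (-1)*(14) + 7*(2) = 24
x = Dx/D = 32/8 = 4, y = Dy/D = -16/8 = -2, z = Dz/D = 24/8 = 3
Check eq1: (-1)(4) + (-1)(-2) + (3)(3) = 7 = 7 ✓
Check eq2: (-2)(4) + (-2)(-2) + (-2)(3) = -10 = -10 ✓
Check eq3: (2)(4) + (1)(-2) + (-1)(3) = 3 = 3 ✓

x = 4, y = -2, z = 3


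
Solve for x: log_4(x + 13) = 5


Convert to exponential form: x + 13 = 4^5 = 1024
x = 1024 - 13 = 1011
Check: log_4(1011 + 13) = log_4(1024) = log_4(1024) = 5 ✓

x = 1011


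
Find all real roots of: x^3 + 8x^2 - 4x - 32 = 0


Let p(x) = x^3 + 8x^2 - 4x - 32. By the rational root theorem (leading coefficient 1), any rational root is an integer divisor of 32: try ±1, ±2, ... in turn.
Test x = 1: value = -27 ≠ 0.
Test x = -1: value = -21 ≠ 0.
Test x = 2: value = 0 ✓, so (x - 2) is a factor.
Synthetic division by (x - 2): bring down 1; 1(2) + 8 = 10; 10(2) - 4 = 16; 16(2) - 32 = 0 → quotient x^2 + 10x + 16, remainder 0.
Solve the quadratic x^2 + 10x + 16 = 0: discriminant = 10^2 - 4(1)(16) = 100 - 64 = 36.
sqrt(36) = 6, so x = (-10 ± 6)/2: x = -2 or x = -8.

x = -8, x = -2, x = 2


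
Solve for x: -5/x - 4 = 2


Subtract -4 from both sides: -5/x = 6
Multiply both sides by x: -5 = 6 * x
Divide by 6: x = -5/6

x = -5/6


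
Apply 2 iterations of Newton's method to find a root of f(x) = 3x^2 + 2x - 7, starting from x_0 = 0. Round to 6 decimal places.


Newton's method: x_(n+1) = x_n - f(x_n)/f'(x_n)
f(x) = 3x^2 + 2x - 7
f'(x) = 6x + 2

Iteration 1:
  f(0.000000) = -7.000000
  f'(0.000000) = 2.000000
  x_1 = 0.000000 - (-7.000000)/(2.000000) = 3.500000

Iteration 2:
  f(3.500000) = 36.750000
  f'(3.500000) = 23.000000
  x_2 = 3.500000 - (36.750000)/(23.000000) = 1.902174

x_2 = 1.902174


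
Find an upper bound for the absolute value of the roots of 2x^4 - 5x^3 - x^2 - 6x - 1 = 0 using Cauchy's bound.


Cauchy's bound: all roots r satisfy |r| <= 1 + max(|a_i/a_n|) for i = 0,...,n-1
where a_n is the leading coefficient.

Coefficients: [2, -5, -1, -6, -1]
Leading coefficient a_n = 2
Ratios |a_i/a_n|: 5/2, 1/2, 3, 1/2
Maximum ratio: 3
Cauchy's bound: |r| <= 1 + 3 = 4

Upper bound = 4


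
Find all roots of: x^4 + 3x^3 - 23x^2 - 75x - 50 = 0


Let p(x) = x^4 + 3x^3 - 23x^2 - 75x - 50. By the rational root theorem (leading coefficient 1), any rational root is an integer divisor of 50: try ±1, ±2, ... in turn.
Test x = 1: value = -144 ≠ 0.
Test x = -1: value = 0 ✓, so (x + 1) is a factor.
Synthetic division by (x + 1): bring down 1; 1(-1) + 3 = 2; 2(-1) - 23 = -25; (-25)(-1) - 75 = -50; (-50)(-1) - 50 = 0 → quotient x^3 + 2x^2 - 25x - 50, remainder 0.
Continue with the quotient x^3 + 2x^2 - 25x - 50 (candidates must divide 50; re-test x = -1 first in case it repeats).
Test x = -1: value = -24 ≠ 0.
Test x = 2: value = -84 ≠ 0.
Test x = -2: value = 0 ✓, so (x + 2) is a factor.
Synthetic division by (x + 2): bring down 1; 1(-2) + 2 = 0; 0(-2) - 25 = -25; (-25)(-2) - 50 = 0 → quotient x^2 - 25, remainder 0.
Solve the quadratic x^2 - 25 = 0: discriminant = 0^2 - 4(1)(-25) = 0 + 100 = 100.
sqrt(100) = 10, so x = (0 ± 10)/2: x = 5 or x = -5.
Collecting all roots found:

x = -5, x = -2, x = -1, x = 5


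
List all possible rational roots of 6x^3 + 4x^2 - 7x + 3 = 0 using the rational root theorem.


Rational root theorem: possible roots are ±p/q where:
  p divides the constant term (3): p ∈ {1, 3}
  q divides the leading coefficient (6): q ∈ {1, 2, 3, 6}

All possible rational roots: -3, -3/2, -1, -1/2, -1/3, -1/6, 1/6, 1/3, 1/2, 1, 3/2, 3

-3, -3/2, -1, -1/2, -1/3, -1/6, 1/6, 1/3, 1/2, 1, 3/2, 3


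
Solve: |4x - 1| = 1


An absolute value equation |expr| = 1 gives two cases:
Case 1: 4x - 1 = 1
  4x = 2, so x = 1/2
Case 2: 4x - 1 = -1
  4x = 0, so x = 0

x = 0, x = 1/2


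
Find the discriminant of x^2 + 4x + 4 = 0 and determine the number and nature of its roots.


For ax^2 + bx + c = 0, discriminant D = b^2 - 4ac
Here a = 1, b = 4, c = 4
D = (4)^2 - 4(1)(4) = 16 - 16 = 0

D = 0
The equation has exactly 1 real root (a repeated/double root).

Discriminant = 0, 1 repeated real root


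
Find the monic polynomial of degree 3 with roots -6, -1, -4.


A monic polynomial with roots -6, -1, -4 is:
p(x) = (x + 6)(x + 1)(x + 4)
After multiplying by (x + 6): x + 6
After multiplying by (x + 1): x^2 + 7x + 6
After multiplying by (x + 4): x^3 + 11x^2 + 34x + 24

x^3 + 11x^2 + 34x + 24


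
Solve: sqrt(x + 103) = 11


Square both sides: x + 103 = 11^2 = 121
x = 121 - 103 = 18
x = 18
Check: sqrt(1*18 + 103) = sqrt(121) = 11 ✓

x = 18


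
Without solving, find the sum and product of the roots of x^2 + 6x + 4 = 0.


By Vieta's formulas for ax^2 + bx + c = 0:
  Sum of roots = -b/a
  Product of roots = c/a

Here a = 1, b = 6, c = 4
Sum = -(6)/1 = -6
Product = 4/1 = 4

Sum = -6, Product = 4


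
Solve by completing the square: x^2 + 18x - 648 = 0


Start: x^2 + 18x - 648 = 0
Move constant: x^2 + 18x = 648
Half of 18 is 9, squared is 81
Add 81 to both sides: x^2 + 18x + 81 = 729
(x + 9)^2 = 729
x + 9 = ±27
x = -9 + 27 = 18 or x = -9 - 27 = -36

x = -36, x = 18


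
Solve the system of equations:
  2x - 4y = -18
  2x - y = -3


Using Cramer's rule:
Determinant D = (2)(-1) - (2)(-4) = -2 + 8 = 6
Dx = (-18)(-1) - (-3)(-4) = 18 - 12 = 6
Dy = (2)(-3) - (2)(-18) = -6 + 36 = 30
x = Dx/D = 6/6 = 1
y = Dy/D = 30/6 = 5

x = 1, y = 5


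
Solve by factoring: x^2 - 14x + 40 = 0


We need two numbers that multiply to 40 and add to -14.
Those numbers are -10 and -4 (since (-10) * (-4) = 40 and (-10) + (-4) = -14).
So x^2 - 14x + 40 = (x - 10)(x - 4) = 0
Setting each factor to zero: x = 10 or x = 4

x = 4, x = 10


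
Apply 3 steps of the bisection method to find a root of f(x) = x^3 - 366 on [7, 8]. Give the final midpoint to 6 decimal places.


f(x) = x^3 - 366
f(7) = -23 < 0
f(8) = 146 > 0

Step 1: midpoint = (7.000000 + 8.000000)/2 = 7.500000
  f(7.500000) = 55.875000
  f(mid) > 0, so root is in [7.000000, 7.500000]

Step 2: midpoint = (7.000000 + 7.500000)/2 = 7.250000
  f(7.250000) = 15.078125
  f(mid) > 0, so root is in [7.000000, 7.250000]

Step 3: midpoint = (7.000000 + 7.250000)/2 = 7.125000
  f(7.125000) = -4.294922
  f(mid) < 0, so root is in [7.125000, 7.250000]

midpoint = 7.125000


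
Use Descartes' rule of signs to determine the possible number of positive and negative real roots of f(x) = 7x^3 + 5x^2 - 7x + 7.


Descartes' rule of signs:

For positive roots, count sign changes in f(x) = 7x^3 + 5x^2 - 7x + 7:
Signs of coefficients: +, +, -, +
Number of sign changes: 2
Possible positive real roots: 2, 0

For negative roots, examine f(-x) = -7x^3 + 5x^2 + 7x + 7:
Signs of coefficients: -, +, +, +
Number of sign changes: 1
Possible negative real roots: 1

Positive roots: 2 or 0; Negative roots: 1


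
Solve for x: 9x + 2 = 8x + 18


Starting with: 9x + 2 = 8x + 18
Move all x terms to left: (9 - 8)x = 18 - 2
Simplify: x = 16
Divide both sides by 1: x = 16

x = 16


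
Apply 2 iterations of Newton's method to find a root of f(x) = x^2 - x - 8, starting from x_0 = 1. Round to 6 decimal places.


Newton's method: x_(n+1) = x_n - f(x_n)/f'(x_n)
f(x) = x^2 - x - 8
f'(x) = 2x - 1

Iteration 1:
  f(1.000000) = -8.000000
  f'(1.000000) = 1.000000
  x_1 = 1.000000 - (-8.000000)/(1.000000) = 9.000000

Iteration 2:
  f(9.000000) = 64.000000
  f'(9.000000) = 17.000000
  x_2 = 9.000000 - (64.000000)/(17.000000) = 5.235294

x_2 = 5.235294


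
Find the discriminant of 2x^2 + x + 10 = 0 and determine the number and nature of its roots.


For ax^2 + bx + c = 0, discriminant D = b^2 - 4ac
Here a = 2, b = 1, c = 10
D = (1)^2 - 4(2)(10) = 1 - 80 = -79

D = -79 < 0
The equation has no real roots (2 complex conjugate roots).

Discriminant = -79, no real roots (2 complex conjugate roots)


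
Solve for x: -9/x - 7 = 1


Subtract -7 from both sides: -9/x = 8
Multiply both sides by x: -9 = 8 * x
Divide by 8: x = -9/8

x = -9/8


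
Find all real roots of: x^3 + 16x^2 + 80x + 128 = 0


Let p(x) = x^3 + 16x^2 + 80x + 128. By the rational root theorem (leading coefficient 1), any rational root is an integer divisor of 128: try ±1, ±2, ... in turn.
Test x = 1: value = 225 ≠ 0.
Test x = -1: value = 63 ≠ 0.
Test x = 2: value = 360 ≠ 0.
Test x = -2: value = 24 ≠ 0.
Test x = 4: value = 768 ≠ 0.
Test x = -4: value = 0 ✓, so (x + 4) is a factor.
Synthetic division by (x + 4): bring down 1; 1(-4) + 16 = 12; 12(-4) + 80 = 32; 32(-4) + 128 = 0 → quotient x^2 + 12x + 32, remainder 0.
Solve the quadratic x^2 + 12x + 32 = 0: discriminant = 12^2 - 4(1)(32) = 144 - 128 = 16.
sqrt(16) = 4, so x = (-12 ± 4)/2: x = -4 or x = -8.

x = -8, x = -4 (multiplicity 2)


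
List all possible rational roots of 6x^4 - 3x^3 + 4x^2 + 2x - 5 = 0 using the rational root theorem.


Rational root theorem: possible roots are ±p/q where:
  p divides the constant term (-5): p ∈ {1, 5}
  q divides the leading coefficient (6): q ∈ {1, 2, 3, 6}

All possible rational roots: -5, -5/2, -5/3, -1, -5/6, -1/2, -1/3, -1/6, 1/6, 1/3, 1/2, 5/6, 1, 5/3, 5/2, 5

-5, -5/2, -5/3, -1, -5/6, -1/2, -1/3, -1/6, 1/6, 1/3, 1/2, 5/6, 1, 5/3, 5/2, 5


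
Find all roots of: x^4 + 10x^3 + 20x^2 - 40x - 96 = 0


Let p(x) = x^4 + 10x^3 + 20x^2 - 40x - 96. By the rational root theorem (leading coefficient 1), any rational root is an integer divisor of 96: try ±1, ±2, ... in turn.
Test x = 1: value = -105 ≠ 0.
Test x = -1: value = -45 ≠ 0.
Test x = 2: value = 0 ✓, so (x - 2) is a factor.
Synthetic division by (x - 2): bring down 1; 1(2) + 10 = 12; 12(2) + 20 = 44; 44(2) - 40 = 48; 48(2) - 96 = 0 → quotient x^3 + 12x^2 + 44x + 48, remainder 0.
Continue with the quotient x^3 + 12x^2 + 44x + 48 (candidates must divide 48; re-test x = 2 first in case it repeats).
Test x = 2: value = 192 ≠ 0.
Test x = -2: value = 0 ✓, so (x + 2) is a factor.
Synthetic division by (x + 2): bring down 1; 1(-2) + 12 = 10; 10(-2) + 44 = 24; 24(-2) + 48 = 0 → quotient x^2 + 10x + 24, remainder 0.
Solve the quadratic x^2 + 10x + 24 = 0: discriminant = 10^2 - 4(1)(24) = 100 - 96 = 4.
sqrt(4) = 2, so x = (-10 ± 2)/2: x = -4 or x = -6.
Collecting all roots found:

x = -6, x = -4, x = -2, x = 2


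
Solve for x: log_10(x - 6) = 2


Convert to exponential form: x - 6 = 10^2 = 100
x = 100 + 6 = 106
Check: log_10(106 - 6) = log_10(100) = log_10(100) = 2 ✓

x = 106


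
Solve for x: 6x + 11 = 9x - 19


Starting with: 6x + 11 = 9x - 19
Move all x terms to left: (6 - 9)x = -19 - 11
Simplify: -3x = -30
Divide both sides by -3: x = 10

x = 10


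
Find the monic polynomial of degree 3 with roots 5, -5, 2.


A monic polynomial with roots 5, -5, 2 is:
p(x) = (x - 5)(x + 5)(x - 2)
After multiplying by (x - 5): x - 5
After multiplying by (x + 5): x^2 - 25
After multiplying by (x - 2): x^3 - 2x^2 - 25x + 50

x^3 - 2x^2 - 25x + 50


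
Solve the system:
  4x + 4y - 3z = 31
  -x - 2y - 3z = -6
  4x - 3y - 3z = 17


Using Cramer's rule. Expand each determinant along the first row.
D  = 4*[(-2)*(-3) - (-3)*(-3)] - 4*[(-1)*(-3) - (-3)*4] + (-3)*[(-1)*(-3) - (-2)*4]
  = 4*(-3) - 4*(15) + (-3)*(11) = -105
Dx = 31*[(-2)*(-3) - (-3)*(-3)] - 4*[(-6)*(-3) - (-3)*17] + (-3)*[(-6)*(-3) - (-2)*17]
  = 31*(-3) - 4*(69) + (-3)*(52) = -525
Dy = 4*[(-6)*(-3) - (-3)*17] - 31*[(-1)*(-3) - (-3)*4] + (-3)*[(-1)*17 - (-6)*4]
  = 4*(69) - 31*(15) + (-3)*(7) = -210
Dz = 4*[(-2)*17 - (-6)*(-3)] - 4*[(-1)*17 - (-6)*4] + 31*[(-1)*(-3) - (-2)*4]
  = 4*(-52) - 4*(7) + 31*(11) = 105
x = Dx/D = -525/-105 = 5, y = Dy/D = -210/-105 = 2, z = Dz/D = 105/-105 = -1
Check eq1: (4)(5) + (4)(2) + (-3)(-1) = 31 = 31 ✓
Check eq2: (-1)(5) + (-2)(2) + (-3)(-1) = -6 = -6 ✓
Check eq3: (4)(5) + (-3)(2) + (-3)(-1) = 17 = 17 ✓

x = 5, y = 2, z = -1


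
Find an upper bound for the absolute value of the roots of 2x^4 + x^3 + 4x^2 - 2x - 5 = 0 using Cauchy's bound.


Cauchy's bound: all roots r satisfy |r| <= 1 + max(|a_i/a_n|) for i = 0,...,n-1
where a_n is the leading coefficient.

Coefficients: [2, 1, 4, -2, -5]
Leading coefficient a_n = 2
Ratios |a_i/a_n|: 1/2, 2, 1, 5/2
Maximum ratio: 5/2
Cauchy's bound: |r| <= 1 + 5/2 = 7/2

Upper bound = 7/2


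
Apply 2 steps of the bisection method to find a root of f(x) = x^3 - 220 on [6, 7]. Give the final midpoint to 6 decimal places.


f(x) = x^3 - 220
f(6) = -4 < 0
f(7) = 123 > 0

Step 1: midpoint = (6.000000 + 7.000000)/2 = 6.500000
  f(6.500000) = 54.625000
  f(mid) > 0, so root is in [6.000000, 6.500000]

Step 2: midpoint = (6.000000 + 6.500000)/2 = 6.250000
  f(6.250000) = 24.140625
  f(mid) > 0, so root is in [6.000000, 6.250000]

midpoint = 6.250000


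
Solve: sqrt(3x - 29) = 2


Square both sides: 3x - 29 = 2^2 = 4
3x = 4 + 29 = 33
x = 11
Check: sqrt(3*11 - 29) = sqrt(4) = 2 ✓

x = 11


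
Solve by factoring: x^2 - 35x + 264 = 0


We need two numbers that multiply to 264 and add to -35.
Those numbers are -11 and -24 (since (-11) * (-24) = 264 and (-11) + (-24) = -35).
So x^2 - 35x + 264 = (x - 11)(x - 24) = 0
Setting each factor to zero: x = 11 or x = 24

x = 11, x = 24


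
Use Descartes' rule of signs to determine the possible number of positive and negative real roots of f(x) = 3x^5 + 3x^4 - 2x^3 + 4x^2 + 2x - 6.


Descartes' rule of signs:

For positive roots, count sign changes in f(x) = 3x^5 + 3x^4 - 2x^3 + 4x^2 + 2x - 6:
Signs of coefficients: +, +, -, +, +, -
Number of sign changes: 3
Possible positive real roots: 3, 1

For negative roots, examine f(-x) = -3x^5 + 3x^4 + 2x^3 + 4x^2 - 2x - 6:
Signs of coefficients: -, +, +, +, -, -
Number of sign changes: 2
Possible negative real roots: 2, 0

Positive roots: 3 or 1; Negative roots: 2 or 0


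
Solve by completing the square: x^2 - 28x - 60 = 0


Start: x^2 - 28x - 60 = 0
Move constant: x^2 - 28x = 60
Half of -28 is -14, squared is 196
Add 196 to both sides: x^2 - 28x + 196 = 256
(x - 14)^2 = 256
x - 14 = ±16
x = 14 + 16 = 30 or x = 14 - 16 = -2

x = -2, x = 30


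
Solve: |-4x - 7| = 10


An absolute value equation |expr| = 10 gives two cases:
Case 1: -4x - 7 = 10
  -4x = 17, so x = -17/4
Case 2: -4x - 7 = -10
  -4x = -3, so x = 3/4

x = -17/4, x = 3/4


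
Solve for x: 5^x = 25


Express both sides with the same base.
25 = 5^2
Since the bases match: x = 2

x = 2


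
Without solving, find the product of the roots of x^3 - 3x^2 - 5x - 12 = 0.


By Vieta's formulas for x^3 + bx^2 + cx + d = 0:
  r1 + r2 + r3 = -b/a = 3
  r1*r2 + r1*r3 + r2*r3 = c/a = -5
  r1*r2*r3 = -d/a = 12


Product = 12


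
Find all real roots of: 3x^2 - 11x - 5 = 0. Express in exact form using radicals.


Using the quadratic formula: x = (-b ± sqrt(b^2 - 4ac)) / (2a)
Here a = 3, b = -11, c = -5
Discriminant = b^2 - 4ac = (-11)^2 - 4(3)(-5) = 121 + 60 = 181
Since discriminant = 181 > 0, there are two real roots.
x = (11 ± sqrt(181)) / 6
Numerically: x ≈ 4.0756 or x ≈ -0.4089

x = (11 + sqrt(181)) / 6 or x = (11 - sqrt(181)) / 6


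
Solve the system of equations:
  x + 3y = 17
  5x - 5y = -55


Using Cramer's rule:
Determinant D = (1)(-5) - (5)(3) = -5 - 15 = -20
Dx = (17)(-5) - (-55)(3) = -85 + 165 = 80
Dy = (1)(-55) - (5)(17) = -55 - 85 = -140
x = Dx/D = 80/-20 = -4
y = Dy/D = -140/-20 = 7

x = -4, y = 7


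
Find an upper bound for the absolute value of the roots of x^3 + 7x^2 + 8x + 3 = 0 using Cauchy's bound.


Cauchy's bound: all roots r satisfy |r| <= 1 + max(|a_i/a_n|) for i = 0,...,n-1
where a_n is the leading coefficient.

Coefficients: [1, 7, 8, 3]
Leading coefficient a_n = 1
Ratios |a_i/a_n|: 7, 8, 3
Maximum ratio: 8
Cauchy's bound: |r| <= 1 + 8 = 9

Upper bound = 9


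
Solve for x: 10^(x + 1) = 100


Express both sides with the same base.
100 = 10^2
Since the bases match, equate exponents: x + 1 = 2
So x = 2 - (1) = 1

x = 1


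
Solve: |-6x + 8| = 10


An absolute value equation |expr| = 10 gives two cases:
Case 1: -6x + 8 = 10
  -6x = 2, so x = -1/3
Case 2: -6x + 8 = -10
  -6x = -18, so x = 3

x = -1/3, x = 3


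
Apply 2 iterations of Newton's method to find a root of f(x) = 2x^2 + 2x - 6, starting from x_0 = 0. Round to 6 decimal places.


Newton's method: x_(n+1) = x_n - f(x_n)/f'(x_n)
f(x) = 2x^2 + 2x - 6
f'(x) = 4x + 2

Iteration 1:
  f(0.000000) = -6.000000
  f'(0.000000) = 2.000000
  x_1 = 0.000000 - (-6.000000)/(2.000000) = 3.000000

Iteration 2:
  f(3.000000) = 18.000000
  f'(3.000000) = 14.000000
  x_2 = 3.000000 - (18.000000)/(14.000000) = 1.714286

x_2 = 1.714286


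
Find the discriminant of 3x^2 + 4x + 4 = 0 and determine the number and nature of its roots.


For ax^2 + bx + c = 0, discriminant D = b^2 - 4ac
Here a = 3, b = 4, c = 4
D = (4)^2 - 4(3)(4) = 16 - 48 = -32

D = -32 < 0
The equation has no real roots (2 complex conjugate roots).

Discriminant = -32, no real roots (2 complex conjugate roots)


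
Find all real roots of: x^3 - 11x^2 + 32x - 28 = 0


Let p(x) = x^3 - 11x^2 + 32x - 28. By the rational root theorem (leading coefficient 1), any rational root is an integer divisor of 28: try ±1, ±2, ... in turn.
Test x = 1: value = -6 ≠ 0.
Test x = -1: value = -72 ≠ 0.
Test x = 2: value = 0 ✓, so (x - 2) is a factor.
Synthetic division by (x - 2): bring down 1; 1(2) - 11 = -9; (-9)(2) + 32 = 14; 14(2) - 28 = 0 → quotient x^2 - 9x + 14, remainder 0.
Solve the quadratic x^2 - 9x + 14 = 0: discriminant = (-9)^2 - 4(1)(14) = 81 - 56 = 25.
sqrt(25) = 5, so x = (9 ± 5)/2: x = 7 or x = 2.

x = 2 (multiplicity 2), x = 7


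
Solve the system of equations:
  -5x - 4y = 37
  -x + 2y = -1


Using Cramer's rule:
Determinant D = (-5)(2) - (-1)(-4) = -10 - 4 = -14
Dx = (37)(2) - (-1)(-4) = 74 - 4 = 70
Dy = (-5)(-1) - (-1)(37) = 5 + 37 = 42
x = Dx/D = 70/-14 = -5
y = Dy/D = 42/-14 = -3

x = -5, y = -3


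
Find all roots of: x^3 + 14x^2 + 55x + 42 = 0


Let p(x) = x^3 + 14x^2 + 55x + 42. By the rational root theorem (leading coefficient 1), any rational root is an integer divisor of 42: try ±1, ±2, ... in turn.
Test x = 1: value = 112 ≠ 0.
Test x = -1: value = 0 ✓, so (x + 1) is a factor.
Synthetic division by (x + 1): bring down 1; 1(-1) + 14 = 13; 13(-1) + 55 = 42; 42(-1) + 42 = 0 → quotient x^2 + 13x + 42, remainder 0.
Solve the quadratic x^2 + 13x + 42 = 0: discriminant = 13^2 - 4(1)(42) = 169 - 168 = 1.
sqrt(1) = 1, so x = (-13 ± 1)/2: x = -6 or x = -7.
Collecting all roots found:

x = -7, x = -6, x = -1


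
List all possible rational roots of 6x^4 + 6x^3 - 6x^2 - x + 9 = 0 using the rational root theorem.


Rational root theorem: possible roots are ±p/q where:
  p divides the constant term (9): p ∈ {1, 3, 9}
  q divides the leading coefficient (6): q ∈ {1, 2, 3, 6}

All possible rational roots: -9, -9/2, -3, -3/2, -1, -1/2, -1/3, -1/6, 1/6, 1/3, 1/2, 1, 3/2, 3, 9/2, 9

-9, -9/2, -3, -3/2, -1, -1/2, -1/3, -1/6, 1/6, 1/3, 1/2, 1, 3/2, 3, 9/2, 9


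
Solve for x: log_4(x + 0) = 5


Convert to exponential form: x + 0 = 4^5 = 1024
x = 1024 - 0 = 1024
Check: log_4(1024 + 0) = log_4(1024) = log_4(1024) = 5 ✓

x = 1024


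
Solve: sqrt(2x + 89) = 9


Square both sides: 2x + 89 = 9^2 = 81
2x = 81 - 89 = -8
x = -4
Check: sqrt(2*(-4) + 89) = sqrt(81) = 9 ✓

x = -4


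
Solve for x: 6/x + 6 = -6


Subtract 6 from both sides: 6/x = -12
Multiply both sides by x: 6 = -12 * x
Divide by -12: x = -1/2

x = -1/2


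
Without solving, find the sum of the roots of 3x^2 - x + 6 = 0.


By Vieta's formulas for ax^2 + bx + c = 0:
  Sum of roots = -b/a
  Product of roots = c/a

Here a = 3, b = -1, c = 6
Sum = -(-1)/3 = 1/3
Product = 6/3 = 2

Sum = 1/3


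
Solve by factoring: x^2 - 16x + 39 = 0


We need two numbers that multiply to 39 and add to -16.
Those numbers are -13 and -3 (since (-13) * (-3) = 39 and (-13) + (-3) = -16).
So x^2 - 16x + 39 = (x - 13)(x - 3) = 0
Setting each factor to zero: x = 13 or x = 3

x = 3, x = 13


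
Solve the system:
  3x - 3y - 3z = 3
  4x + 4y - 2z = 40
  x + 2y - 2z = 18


Using Cramer's rule. Expand each determinant along the first row.
D  = 3*[4*(-2) - (-2)*2] - (-3)*[4*(-2) - (-2)*1] + (-3)*[4*2 - 4*1]
  = 3*(-4) - (-3)*(-6) + (-3)*(4) = -42
Dx = 3*[4*(-2) - (-2)*2] - (-3)*[40*(-2) - (-2)*18] + (-3)*[40*2 - 4*18]
  = 3*(-4) - (-3)*(-44) + (-3)*(8) = -168
Dy = 3*[40*(-2) - (-2)*18] - 3*[4*(-2) - (-2)*1] + (-3)*[4*18 - 40*1]
  = 3*(-44) - 3*(-6) + (-3)*(32) = -210
Dz = 3*[4*18 - 40*2] - (-3)*[4*18 - 40*1] + 3*[4*2 - 4*1]
  = 3*(-8) - (-3)*(32) + 3*(4) = 84
x = Dx/D = -168/-42 = 4, y = Dy/D = -210/-42 = 5, z = Dz/D = 84/-42 = -2
Check eq1: (3)(4) + (-3)(5) + (-3)(-2) = 3 = 3 ✓
Check eq2: (4)(4) + (4)(5) + (-2)(-2) = 40 = 40 ✓
Check eq3: (1)(4) + (2)(5) + (-2)(-2) = 18 = 18 ✓

x = 4, y = 5, z = -2


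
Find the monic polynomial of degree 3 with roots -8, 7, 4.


A monic polynomial with roots -8, 7, 4 is:
p(x) = (x + 8)(x - 7)(x - 4)
After multiplying by (x + 8): x + 8
After multiplying by (x - 7): x^2 + x - 56
After multiplying by (x - 4): x^3 - 3x^2 - 60x + 224

x^3 - 3x^2 - 60x + 224


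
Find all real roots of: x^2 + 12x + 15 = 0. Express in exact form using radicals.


Using the quadratic formula: x = (-b ± sqrt(b^2 - 4ac)) / (2a)
Here a = 1, b = 12, c = 15
Discriminant = b^2 - 4ac = 12^2 - 4(1)(15) = 144 - 60 = 84
Since discriminant = 84 > 0, there are two real roots.
x = (-12 ± 2*sqrt(21)) / 2
Simplifying: x = -6 ± sqrt(21)
Numerically: x ≈ -1.4174 or x ≈ -10.5826

x = -6 + sqrt(21) or x = -6 - sqrt(21)


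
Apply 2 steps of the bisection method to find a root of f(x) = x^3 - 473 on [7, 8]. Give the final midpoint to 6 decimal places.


f(x) = x^3 - 473
f(7) = -130 < 0
f(8) = 39 > 0

Step 1: midpoint = (7.000000 + 8.000000)/2 = 7.500000
  f(7.500000) = -51.125000
  f(mid) < 0, so root is in [7.500000, 8.000000]

Step 2: midpoint = (7.500000 + 8.000000)/2 = 7.750000
  f(7.750000) = -7.515625
  f(mid) < 0, so root is in [7.750000, 8.000000]

midpoint = 7.750000


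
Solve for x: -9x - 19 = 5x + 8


Starting with: -9x - 19 = 5x + 8
Move all x terms to left: (-9 - 5)x = 8 + 19
Simplify: -14x = 27
Divide both sides by -14: x = -27/14

x = -27/14


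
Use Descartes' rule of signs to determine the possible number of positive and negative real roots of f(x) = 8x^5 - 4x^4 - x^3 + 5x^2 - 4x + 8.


Descartes' rule of signs:

For positive roots, count sign changes in f(x) = 8x^5 - 4x^4 - x^3 + 5x^2 - 4x + 8:
Signs of coefficients: +, -, -, +, -, +
Number of sign changes: 4
Possible positive real roots: 4, 2, 0

For negative roots, examine f(-x) = -8x^5 - 4x^4 + x^3 + 5x^2 + 4x + 8:
Signs of coefficients: -, -, +, +, +, +
Number of sign changes: 1
Possible negative real roots: 1

Positive roots: 4 or 2 or 0; Negative roots: 1


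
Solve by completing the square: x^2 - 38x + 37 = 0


Start: x^2 - 38x + 37 = 0
Move constant: x^2 - 38x = -37
Half of -38 is -19, squared is 361
Add 361 to both sides: x^2 - 38x + 361 = 324
(x - 19)^2 = 324
x - 19 = ±18
x = 19 + 18 = 37 or x = 19 - 18 = 1

x = 1, x = 37


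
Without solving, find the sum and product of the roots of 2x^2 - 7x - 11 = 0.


By Vieta's formulas for ax^2 + bx + c = 0:
  Sum of roots = -b/a
  Product of roots = c/a

Here a = 2, b = -7, c = -11
Sum = -(-7)/2 = 7/2
Product = -11/2 = -11/2

Sum = 7/2, Product = -11/2


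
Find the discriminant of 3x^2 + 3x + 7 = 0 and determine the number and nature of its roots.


For ax^2 + bx + c = 0, discriminant D = b^2 - 4ac
Here a = 3, b = 3, c = 7
D = (3)^2 - 4(3)(7) = 9 - 84 = -75

D = -75 < 0
The equation has no real roots (2 complex conjugate roots).

Discriminant = -75, no real roots (2 complex conjugate roots)


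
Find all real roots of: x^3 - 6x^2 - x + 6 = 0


Let p(x) = x^3 - 6x^2 - x + 6. By the rational root theorem (leading coefficient 1), any rational root is an integer divisor of 6: try ±1, ±2, ... in turn.
Test x = 1: value = 0 ✓, so (x - 1) is a factor.
Synthetic division by (x - 1): bring down 1; 1(1) - 6 = -5; (-5)(1) - 1 = -6; (-6)(1) + 6 = 0 → quotient x^2 - 5x - 6, remainder 0.
Solve the quadratic x^2 - 5x - 6 = 0: discriminant = (-5)^2 - 4(1)(-6) = 25 + 24 = 49.
sqrt(49) = 7, so x = (5 ± 7)/2: x = 6 or x = -1.

x = -1, x = 1, x = 6


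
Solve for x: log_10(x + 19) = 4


Convert to exponential form: x + 19 = 10^4 = 10000
x = 10000 - 19 = 9981
Check: log_10(9981 + 19) = log_10(10000) = log_10(10000) = 4 ✓

x = 9981


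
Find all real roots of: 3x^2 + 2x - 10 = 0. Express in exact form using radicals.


Using the quadratic formula: x = (-b ± sqrt(b^2 - 4ac)) / (2a)
Here a = 3, b = 2, c = -10
Discriminant = b^2 - 4ac = 2^2 - 4(3)(-10) = 4 + 120 = 124
Since discriminant = 124 > 0, there are two real roots.
x = (-2 ± 2*sqrt(31)) / 6
Simplifying: x = (-1 ± sqrt(31)) / 3
Numerically: x ≈ 1.5226 or x ≈ -2.1893

x = (-1 + sqrt(31)) / 3 or x = (-1 - sqrt(31)) / 3


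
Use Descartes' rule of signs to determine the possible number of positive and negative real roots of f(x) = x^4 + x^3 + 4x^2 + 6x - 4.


Descartes' rule of signs:

For positive roots, count sign changes in f(x) = x^4 + x^3 + 4x^2 + 6x - 4:
Signs of coefficients: +, +, +, +, -
Number of sign changes: 1
Possible positive real roots: 1

For negative roots, examine f(-x) = x^4 - x^3 + 4x^2 - 6x - 4:
Signs of coefficients: +, -, +, -, -
Number of sign changes: 3
Possible negative real roots: 3, 1

Positive roots: 1; Negative roots: 3 or 1


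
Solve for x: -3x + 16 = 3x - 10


Starting with: -3x + 16 = 3x - 10
Move all x terms to left: (-3 - 3)x = -10 - 16
Simplify: -6x = -26
Divide both sides by -6: x = 13/3

x = 13/3


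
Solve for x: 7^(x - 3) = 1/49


Express both sides with the same base.
1/49 = 7^(-2)
Since the bases match, equate exponents: x - 3 = -2
So x = -2 - (-3) = 1

x = 1


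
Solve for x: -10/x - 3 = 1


Subtract -3 from both sides: -10/x = 4
Multiply both sides by x: -10 = 4 * x
Divide by 4: x = -5/2

x = -5/2


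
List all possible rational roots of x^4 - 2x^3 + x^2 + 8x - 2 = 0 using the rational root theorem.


Rational root theorem: possible roots are ±p/q where:
  p divides the constant term (-2): p ∈ {1, 2}
  q divides the leading coefficient (1): q ∈ {1}

All possible rational roots: -2, -1, 1, 2

-2, -1, 1, 2


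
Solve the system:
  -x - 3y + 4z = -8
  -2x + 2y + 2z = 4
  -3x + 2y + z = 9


Using Cramer's rule. Expand each determinant along the first row.
D  = (-1)*[2*1 - 2*2] - (-3)*[(-2)*1 - 2*(-3)] + 4*[(-2)*2 - 2*(-3)]
  = (-1)*(-2) - (-3)*(4) + 4*(2) = 22
Dx = (-8)*[2*1 - 2*2] - (-3)*[4*1 - 2*9] + 4*[4*2 - 2*9]
  = (-8)*(-2) - (-3)*(-14) + 4*(-10) = -66
Dy = (-1)*[4*1 - 2*9] - (-8)*[(-2)*1 - 2*(-3)] + 4*[(-2)*9 - 4*(-3)]
  = (-1)*(-14) - (-8)*(4) + 4*(-6) = 22
Dz = (-1)*[2*9 - 4*2] - (-3)*[(-2)*9 - 4*(-3)] + (-8)*[(-2)*2 - 2*(-3)]
  = (-1)*(10) - (-3)*(-6) + (-8)*(2) = -44
x = Dx/D = -66/22 = -3, y = Dy/D = 22/22 = 1, z = Dz/D = -44/22 = -2
Check eq1: (-1)(-3) + (-3)(1) + (4)(-2) = -8 = -8 ✓
Check eq2: (-2)(-3) + (2)(1) + (2)(-2) = 4 = 4 ✓
Check eq3: (-3)(-3) + (2)(1) + (1)(-2) = 9 = 9 ✓

x = -3, y = 1, z = -2


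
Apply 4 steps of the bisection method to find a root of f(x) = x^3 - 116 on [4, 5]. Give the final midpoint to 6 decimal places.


f(x) = x^3 - 116
f(4) = -52 < 0
f(5) = 9 > 0

Step 1: midpoint = (4.000000 + 5.000000)/2 = 4.500000
  f(4.500000) = -24.875000
  f(mid) < 0, so root is in [4.500000, 5.000000]

Step 2: midpoint = (4.500000 + 5.000000)/2 = 4.750000
  f(4.750000) = -8.828125
  f(mid) < 0, so root is in [4.750000, 5.000000]

Step 3: midpoint = (4.750000 + 5.000000)/2 = 4.875000
  f(4.875000) = -0.142578
  f(mid) < 0, so root is in [4.875000, 5.000000]

Step 4: midpoint = (4.875000 + 5.000000)/2 = 4.937500
  f(4.937500) = 4.370850
  f(mid) > 0, so root is in [4.875000, 4.937500]

midpoint = 4.937500


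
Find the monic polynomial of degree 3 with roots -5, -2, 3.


A monic polynomial with roots -5, -2, 3 is:
p(x) = (x + 5)(x + 2)(x - 3)
After multiplying by (x + 5): x + 5
After multiplying by (x + 2): x^2 + 7x + 10
After multiplying by (x - 3): x^3 + 4x^2 - 11x - 30

x^3 + 4x^2 - 11x - 30


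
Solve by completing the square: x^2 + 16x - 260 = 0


Start: x^2 + 16x - 260 = 0
Move constant: x^2 + 16x = 260
Half of 16 is 8, squared is 64
Add 64 to both sides: x^2 + 16x + 64 = 324
(x + 8)^2 = 324
x + 8 = ±18
x = -8 + 18 = 10 or x = -8 - 18 = -26

x = -26, x = 10


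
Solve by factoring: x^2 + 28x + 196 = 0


We need two numbers that multiply to 196 and add to 28.
Those numbers are 14 and 14 (since 14 * 14 = 196 and 14 + 14 = 28).
So x^2 + 28x + 196 = (x + 14)(x + 14) = 0
Setting each factor to zero: x = -14 or x = -14

x = -14


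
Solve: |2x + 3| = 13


An absolute value equation |expr| = 13 gives two cases:
Case 1: 2x + 3 = 13
  2x = 10, so x = 5
Case 2: 2x + 3 = -13
  2x = -16, so x = -8

x = -8, x = 5


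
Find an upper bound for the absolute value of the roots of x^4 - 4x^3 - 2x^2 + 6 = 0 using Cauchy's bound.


Cauchy's bound: all roots r satisfy |r| <= 1 + max(|a_i/a_n|) for i = 0,...,n-1
where a_n is the leading coefficient.

Coefficients: [1, -4, -2, 0, 6]
Leading coefficient a_n = 1
Ratios |a_i/a_n|: 4, 2, 0, 6
Maximum ratio: 6
Cauchy's bound: |r| <= 1 + 6 = 7

Upper bound = 7


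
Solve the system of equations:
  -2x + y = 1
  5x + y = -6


Using Cramer's rule:
Determinant D = (-2)(1) - (5)(1) = -2 - 5 = -7
Dx = (1)(1) - (-6)(1) = 1 + 6 = 7
Dy = (-2)(-6) - (5)(1) = 12 - 5 = 7
x = Dx/D = 7/-7 = -1
y = Dy/D = 7/-7 = -1

x = -1, y = -1


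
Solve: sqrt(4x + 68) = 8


Square both sides: 4x + 68 = 8^2 = 64
4x = 64 - 68 = -4
x = -1
Check: sqrt(4*(-1) + 68) = sqrt(64) = 8 ✓

x = -1


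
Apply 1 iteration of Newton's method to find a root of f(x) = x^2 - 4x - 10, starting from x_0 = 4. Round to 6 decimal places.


Newton's method: x_(n+1) = x_n - f(x_n)/f'(x_n)
f(x) = x^2 - 4x - 10
f'(x) = 2x - 4

Iteration 1:
  f(4.000000) = -10.000000
  f'(4.000000) = 4.000000
  x_1 = 4.000000 - (-10.000000)/(4.000000) = 6.500000

x_1 = 6.500000


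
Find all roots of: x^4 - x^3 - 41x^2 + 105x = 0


The constant term is 0, so x = 0 is a root. Factor out x:
  x^3 - x^2 - 41x + 105 = 0
Let p(x) = x^3 - x^2 - 41x + 105. By the rational root theorem (leading coefficient 1), any rational root is an integer divisor of 105: try ±1, ±2, ... in turn.
Test x = 1: value = 64 ≠ 0.
Test x = -1: value = 144 ≠ 0.
Test x = 3: value = 0 ✓, so (x - 3) is a factor.
Synthetic division by (x - 3): bring down 1; 1(3) - 1 = 2; 2(3) - 41 = -35; (-35)(3) + 105 = 0 → quotient x^2 + 2x - 35, remainder 0.
Solve the quadratic x^2 + 2x - 35 = 0: discriminant = 2^2 - 4(1)(-35) = 4 + 140 = 144.
sqrt(144) = 12, so x = (-2 ± 12)/2: x = 5 or x = -7.
Collecting all roots found:

x = -7, x = 0, x = 3, x = 5


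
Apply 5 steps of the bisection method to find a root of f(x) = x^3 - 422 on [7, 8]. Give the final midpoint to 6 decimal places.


f(x) = x^3 - 422
f(7) = -79 < 0
f(8) = 90 > 0

Step 1: midpoint = (7.000000 + 8.000000)/2 = 7.500000
  f(7.500000) = -0.125000
  f(mid) < 0, so root is in [7.500000, 8.000000]

Step 2: midpoint = (7.500000 + 8.000000)/2 = 7.750000
  f(7.750000) = 43.484375
  f(mid) > 0, so root is in [7.500000, 7.750000]

Step 3: midpoint = (7.500000 + 7.750000)/2 = 7.625000
  f(7.625000) = 21.322266
  f(mid) > 0, so root is in [7.500000, 7.625000]

Step 4: midpoint = (7.500000 + 7.625000)/2 = 7.562500
  f(7.562500) = 10.510010
  f(mid) > 0, so root is in [7.500000, 7.562500]

Step 5: midpoint = (7.500000 + 7.562500)/2 = 7.531250
  f(7.531250) = 5.170441
  f(mid) > 0, so root is in [7.500000, 7.531250]

midpoint = 7.531250
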